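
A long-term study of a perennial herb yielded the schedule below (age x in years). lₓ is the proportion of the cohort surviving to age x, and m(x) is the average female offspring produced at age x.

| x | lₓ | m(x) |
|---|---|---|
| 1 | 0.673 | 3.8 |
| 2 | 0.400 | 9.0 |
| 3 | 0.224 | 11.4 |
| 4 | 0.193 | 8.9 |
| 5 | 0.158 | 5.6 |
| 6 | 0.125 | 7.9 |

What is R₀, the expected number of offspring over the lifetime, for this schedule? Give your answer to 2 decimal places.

12.30

R₀ = Σ lₓ m(x):
  age 1: 0.673 × 3.8 = 2.5574
  age 2: 0.400 × 9.0 = 3.6000
  age 3: 0.224 × 11.4 = 2.5536
  age 4: 0.193 × 8.9 = 1.7177
  age 5: 0.158 × 5.6 = 0.8848
  age 6: 0.125 × 7.9 = 0.9875
R₀ = 2.5574 + 3.6000 + 2.5536 + 1.7177 + 0.8848 + 0.9875 = 12.3010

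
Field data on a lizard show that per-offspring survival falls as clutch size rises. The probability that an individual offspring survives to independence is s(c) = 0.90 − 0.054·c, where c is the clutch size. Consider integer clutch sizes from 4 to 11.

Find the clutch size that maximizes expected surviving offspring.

Expected surviving offspring = c × s(c):
  c=4: 4 × 0.684 = 2.736
  c=5: 5 × 0.630 = 3.150
  c=6: 6 × 0.576 = 3.456
  c=7: 7 × 0.522 = 3.654
  c=8: 8 × 0.468 = 3.744
  c=9: 9 × 0.414 = 3.726
  c=10: 10 × 0.360 = 3.600
  c=11: 11 × 0.306 = 3.366
Maximum at c = 8 (3.744 surviving offspring).

8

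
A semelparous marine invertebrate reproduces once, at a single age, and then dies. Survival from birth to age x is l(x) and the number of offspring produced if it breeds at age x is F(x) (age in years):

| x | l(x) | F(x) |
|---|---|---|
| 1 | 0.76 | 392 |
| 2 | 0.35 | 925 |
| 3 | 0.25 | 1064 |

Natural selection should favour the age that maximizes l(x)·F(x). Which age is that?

Expected offspring if breeding at age x = l(x) × F(x):
  age 1: 0.76 × 392 = 297.920
  age 2: 0.35 × 925 = 323.750
  age 3: 0.25 × 1064 = 266.000
Maximum at age 2 (323.750).

2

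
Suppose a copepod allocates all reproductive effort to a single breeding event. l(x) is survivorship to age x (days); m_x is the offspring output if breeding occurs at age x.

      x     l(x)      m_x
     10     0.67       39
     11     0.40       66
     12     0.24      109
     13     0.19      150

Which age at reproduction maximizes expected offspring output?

Expected offspring if breeding at age x = l(x) × m_x:
  age 10: 0.67 × 39 = 26.130
  age 11: 0.40 × 66 = 26.400
  age 12: 0.24 × 109 = 26.160
  age 13: 0.19 × 150 = 28.500
Maximum at age 13 (28.500).

13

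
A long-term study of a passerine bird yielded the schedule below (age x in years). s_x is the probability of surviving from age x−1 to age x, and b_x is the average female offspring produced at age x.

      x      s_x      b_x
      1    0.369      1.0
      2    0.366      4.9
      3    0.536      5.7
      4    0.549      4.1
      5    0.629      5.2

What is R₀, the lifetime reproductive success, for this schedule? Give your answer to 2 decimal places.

1.74

Survivorship from birth: l_x = s_1·s_2·…·s_x.
  l_1 = 0.36900
  l_2 = 0.13505
  l_3 = 0.07239
  l_4 = 0.03974
  l_5 = 0.02500
R₀ = Σ l_x b_x:
  age 1: 0.36900 × 1.0 = 0.3690
  age 2: 0.13505 × 4.9 = 0.6617
  age 3: 0.07239 × 5.7 = 0.4126
  age 4: 0.03974 × 4.1 = 0.1629
  age 5: 0.02500 × 5.2 = 0.1300
R₀ = 0.3690 + 0.6617 + 0.4126 + 0.1629 + 0.1300 = 1.7363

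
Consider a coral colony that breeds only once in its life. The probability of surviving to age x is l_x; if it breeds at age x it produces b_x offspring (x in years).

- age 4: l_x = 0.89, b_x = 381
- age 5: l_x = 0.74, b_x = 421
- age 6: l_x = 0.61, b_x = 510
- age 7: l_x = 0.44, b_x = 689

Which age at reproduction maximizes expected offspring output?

Expected offspring if breeding at age x = l_x × b_x:
  age 4: 0.89 × 381 = 339.090
  age 5: 0.74 × 421 = 311.540
  age 6: 0.61 × 510 = 311.100
  age 7: 0.44 × 689 = 303.160
Maximum at age 4 (339.090).

4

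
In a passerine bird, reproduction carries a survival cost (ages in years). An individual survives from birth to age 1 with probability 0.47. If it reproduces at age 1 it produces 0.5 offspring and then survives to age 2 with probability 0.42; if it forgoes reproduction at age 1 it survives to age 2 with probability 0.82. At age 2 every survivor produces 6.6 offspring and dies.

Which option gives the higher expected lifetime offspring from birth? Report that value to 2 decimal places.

breed at age 1: R₀ = 0.47 × (0.5 + 0.42 × 6.6) = 0.47 × 3.2720 = 1.5378
delay to age 2: R₀ = 0.47 × (0.82 × 6.6) = 0.47 × 5.4120 = 2.5436
Higher: delay to age 2 (2.5436).

2.54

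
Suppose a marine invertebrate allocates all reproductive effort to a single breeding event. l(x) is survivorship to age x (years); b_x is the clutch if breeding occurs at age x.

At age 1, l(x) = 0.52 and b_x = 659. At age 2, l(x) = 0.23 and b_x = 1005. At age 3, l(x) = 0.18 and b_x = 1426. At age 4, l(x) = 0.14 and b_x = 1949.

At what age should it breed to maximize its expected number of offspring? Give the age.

Expected offspring if breeding at age x = l(x) × b_x:
  age 1: 0.52 × 659 = 342.680
  age 2: 0.23 × 1005 = 231.150
  age 3: 0.18 × 1426 = 256.680
  age 4: 0.14 × 1949 = 272.860
Maximum at age 1 (342.680).

1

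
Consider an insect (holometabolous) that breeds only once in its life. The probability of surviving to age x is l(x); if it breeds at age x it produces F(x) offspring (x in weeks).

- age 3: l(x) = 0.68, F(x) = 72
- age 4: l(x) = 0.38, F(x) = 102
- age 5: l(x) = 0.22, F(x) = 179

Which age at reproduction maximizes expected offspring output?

Expected offspring if breeding at age x = l(x) × F(x):
  age 3: 0.68 × 72 = 48.960
  age 4: 0.38 × 102 = 38.760
  age 5: 0.22 × 179 = 39.380
Maximum at age 3 (48.960).

3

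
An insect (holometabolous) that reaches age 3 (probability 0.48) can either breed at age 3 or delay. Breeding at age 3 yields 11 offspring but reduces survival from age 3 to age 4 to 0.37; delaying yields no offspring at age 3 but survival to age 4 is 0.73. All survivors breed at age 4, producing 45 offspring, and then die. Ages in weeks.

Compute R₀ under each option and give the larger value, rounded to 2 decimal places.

15.77

breed at age 3: R₀ = 0.48 × (11 + 0.37 × 45) = 0.48 × 27.6500 = 13.2720
delay to age 4: R₀ = 0.48 × (0.73 × 45) = 0.48 × 32.8500 = 15.7680
Higher: delay to age 4 (15.7680).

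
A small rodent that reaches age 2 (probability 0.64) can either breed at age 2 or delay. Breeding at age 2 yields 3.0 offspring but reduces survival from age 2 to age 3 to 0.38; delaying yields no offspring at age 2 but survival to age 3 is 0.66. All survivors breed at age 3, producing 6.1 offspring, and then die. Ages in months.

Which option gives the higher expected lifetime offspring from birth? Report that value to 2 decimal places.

3.40

breed at age 2: R₀ = 0.64 × (3.0 + 0.38 × 6.1) = 0.64 × 5.3180 = 3.4035
delay to age 3: R₀ = 0.64 × (0.66 × 6.1) = 0.64 × 4.0260 = 2.5766
Higher: breed at age 2 (3.4035).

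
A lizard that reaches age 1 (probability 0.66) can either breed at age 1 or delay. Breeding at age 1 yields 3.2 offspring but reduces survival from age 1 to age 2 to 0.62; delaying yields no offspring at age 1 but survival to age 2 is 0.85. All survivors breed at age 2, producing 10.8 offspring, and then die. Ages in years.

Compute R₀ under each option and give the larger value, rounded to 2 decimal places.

breed at age 1: R₀ = 0.66 × (3.2 + 0.62 × 10.8) = 0.66 × 9.8960 = 6.5314
delay to age 2: R₀ = 0.66 × (0.85 × 10.8) = 0.66 × 9.1800 = 6.0588
Higher: breed at age 1 (6.5314).

6.53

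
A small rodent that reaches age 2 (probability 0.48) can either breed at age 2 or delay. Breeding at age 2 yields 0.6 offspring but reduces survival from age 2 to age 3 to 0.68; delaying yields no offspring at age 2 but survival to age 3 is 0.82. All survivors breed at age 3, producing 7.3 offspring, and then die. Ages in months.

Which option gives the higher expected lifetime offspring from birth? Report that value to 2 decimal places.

breed at age 2: R₀ = 0.48 × (0.6 + 0.68 × 7.3) = 0.48 × 5.5640 = 2.6707
delay to age 3: R₀ = 0.48 × (0.82 × 7.3) = 0.48 × 5.9860 = 2.8733
Higher: delay to age 3 (2.8733).

2.87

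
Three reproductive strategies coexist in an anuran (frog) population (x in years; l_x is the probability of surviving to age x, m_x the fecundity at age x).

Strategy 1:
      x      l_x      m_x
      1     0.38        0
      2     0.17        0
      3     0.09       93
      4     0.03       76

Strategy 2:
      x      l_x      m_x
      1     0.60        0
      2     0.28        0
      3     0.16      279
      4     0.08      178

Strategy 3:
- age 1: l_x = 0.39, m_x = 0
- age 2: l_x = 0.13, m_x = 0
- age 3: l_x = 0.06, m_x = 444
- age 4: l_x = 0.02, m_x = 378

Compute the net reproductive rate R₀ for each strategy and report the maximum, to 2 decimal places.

58.88

Strategy 1: R₀ = 0.38×0 + 0.17×0 + 0.09×93 + 0.03×76 = 10.6500
Strategy 2: R₀ = 0.60×0 + 0.28×0 + 0.16×279 + 0.08×178 = 58.8800
Strategy 3: R₀ = 0.39×0 + 0.13×0 + 0.06×444 + 0.02×378 = 34.2000
Highest R₀: strategy 2 with 58.8800.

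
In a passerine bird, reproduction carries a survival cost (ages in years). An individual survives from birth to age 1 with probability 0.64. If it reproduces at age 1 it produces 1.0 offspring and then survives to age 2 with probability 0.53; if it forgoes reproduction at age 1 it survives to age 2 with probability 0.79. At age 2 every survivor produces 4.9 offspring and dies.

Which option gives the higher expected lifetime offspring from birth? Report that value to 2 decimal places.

2.48

breed at age 1: R₀ = 0.64 × (1.0 + 0.53 × 4.9) = 0.64 × 3.5970 = 2.3021
delay to age 2: R₀ = 0.64 × (0.79 × 4.9) = 0.64 × 3.8710 = 2.4774
Higher: delay to age 2 (2.4774).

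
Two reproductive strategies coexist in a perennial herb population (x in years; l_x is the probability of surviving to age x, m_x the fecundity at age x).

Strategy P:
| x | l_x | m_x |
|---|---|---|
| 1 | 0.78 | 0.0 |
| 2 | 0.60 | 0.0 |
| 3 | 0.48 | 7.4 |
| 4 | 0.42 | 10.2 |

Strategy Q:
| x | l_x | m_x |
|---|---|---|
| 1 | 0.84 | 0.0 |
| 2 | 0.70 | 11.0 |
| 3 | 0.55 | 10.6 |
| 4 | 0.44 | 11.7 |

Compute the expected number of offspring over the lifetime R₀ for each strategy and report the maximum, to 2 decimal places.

18.68

Strategy P: R₀ = 0.78×0.0 + 0.60×0.0 + 0.48×7.4 + 0.42×10.2 = 7.8360
Strategy Q: R₀ = 0.84×0.0 + 0.70×11.0 + 0.55×10.6 + 0.44×11.7 = 18.6780
Highest R₀: strategy Q with 18.6780.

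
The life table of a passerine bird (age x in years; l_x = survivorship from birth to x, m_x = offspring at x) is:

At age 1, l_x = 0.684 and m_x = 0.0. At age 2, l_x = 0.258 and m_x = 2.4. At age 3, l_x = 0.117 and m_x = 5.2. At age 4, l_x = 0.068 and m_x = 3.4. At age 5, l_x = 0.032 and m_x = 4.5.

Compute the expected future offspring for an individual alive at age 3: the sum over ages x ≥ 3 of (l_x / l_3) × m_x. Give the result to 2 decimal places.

l_3 = 0.117. Conditional survival from age 3 to x is l_x / l_3.
  x=3: (0.117/0.117) × 5.2 = 5.2000
  x=4: (0.068/0.117) × 3.4 = 1.9761
  x=5: (0.032/0.117) × 4.5 = 1.2308
Sum = 5.2000 + 1.9761 + 1.2308 = 8.4068

8.41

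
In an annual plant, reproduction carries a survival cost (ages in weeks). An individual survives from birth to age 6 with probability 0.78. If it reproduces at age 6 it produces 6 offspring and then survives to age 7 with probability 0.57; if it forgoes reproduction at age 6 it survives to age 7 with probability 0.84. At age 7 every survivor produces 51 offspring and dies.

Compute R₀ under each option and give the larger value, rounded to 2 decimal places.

breed at age 6: R₀ = 0.78 × (6 + 0.57 × 51) = 0.78 × 35.0700 = 27.3546
delay to age 7: R₀ = 0.78 × (0.84 × 51) = 0.78 × 42.8400 = 33.4152
Higher: delay to age 7 (33.4152).

33.42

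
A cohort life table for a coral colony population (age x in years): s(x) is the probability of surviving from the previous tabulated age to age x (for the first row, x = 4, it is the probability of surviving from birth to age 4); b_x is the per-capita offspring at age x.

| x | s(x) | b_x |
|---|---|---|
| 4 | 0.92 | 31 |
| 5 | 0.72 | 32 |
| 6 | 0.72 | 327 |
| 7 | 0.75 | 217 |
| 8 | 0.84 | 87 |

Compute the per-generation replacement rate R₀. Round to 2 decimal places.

309.43

Survivorship from birth: l_x = s_4·s_5·…·s_x.
  l_4 = 0.92000
  l_5 = 0.66240
  l_6 = 0.47693
  l_7 = 0.35770
  l_8 = 0.30046
R₀ = Σ l_x b_x:
  age 4: 0.92000 × 31 = 28.5200
  age 5: 0.66240 × 32 = 21.1968
  age 6: 0.47693 × 327 = 155.9561
  age 7: 0.35770 × 217 = 77.6209
  age 8: 0.30046 × 87 = 26.1400
R₀ = 28.5200 + 21.1968 + 155.9561 + 77.6209 + 26.1400 = 309.4338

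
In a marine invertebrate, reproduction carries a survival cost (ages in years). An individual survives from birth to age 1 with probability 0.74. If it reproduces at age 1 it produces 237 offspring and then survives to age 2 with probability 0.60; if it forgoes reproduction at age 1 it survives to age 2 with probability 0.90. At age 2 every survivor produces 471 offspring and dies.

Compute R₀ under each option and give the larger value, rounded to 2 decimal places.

breed at age 1: R₀ = 0.74 × (237 + 0.60 × 471) = 0.74 × 519.6000 = 384.5040
delay to age 2: R₀ = 0.74 × (0.90 × 471) = 0.74 × 423.9000 = 313.6860
Higher: breed at age 1 (384.5040).

384.50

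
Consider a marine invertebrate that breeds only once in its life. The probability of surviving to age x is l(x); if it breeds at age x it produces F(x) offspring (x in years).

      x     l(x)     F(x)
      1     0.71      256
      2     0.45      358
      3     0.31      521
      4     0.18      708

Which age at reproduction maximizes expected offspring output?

1

Expected offspring if breeding at age x = l(x) × F(x):
  age 1: 0.71 × 256 = 181.760
  age 2: 0.45 × 358 = 161.100
  age 3: 0.31 × 521 = 161.510
  age 4: 0.18 × 708 = 127.440
Maximum at age 1 (181.760).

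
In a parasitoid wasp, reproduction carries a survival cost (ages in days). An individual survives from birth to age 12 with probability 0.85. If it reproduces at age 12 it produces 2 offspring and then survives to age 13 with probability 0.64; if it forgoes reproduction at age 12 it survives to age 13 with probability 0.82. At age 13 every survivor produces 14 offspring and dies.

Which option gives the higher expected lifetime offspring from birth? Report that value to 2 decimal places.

breed at age 12: R₀ = 0.85 × (2 + 0.64 × 14) = 0.85 × 10.9600 = 9.3160
delay to age 13: R₀ = 0.85 × (0.82 × 14) = 0.85 × 11.4800 = 9.7580
Higher: delay to age 13 (9.7580).

9.76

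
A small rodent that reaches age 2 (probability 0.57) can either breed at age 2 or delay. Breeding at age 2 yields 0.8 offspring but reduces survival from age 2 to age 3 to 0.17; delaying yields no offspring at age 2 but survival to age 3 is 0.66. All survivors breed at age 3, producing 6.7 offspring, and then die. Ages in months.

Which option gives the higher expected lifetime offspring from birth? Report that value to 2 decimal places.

2.52

breed at age 2: R₀ = 0.57 × (0.8 + 0.17 × 6.7) = 0.57 × 1.9390 = 1.1052
delay to age 3: R₀ = 0.57 × (0.66 × 6.7) = 0.57 × 4.4220 = 2.5205
Higher: delay to age 3 (2.5205).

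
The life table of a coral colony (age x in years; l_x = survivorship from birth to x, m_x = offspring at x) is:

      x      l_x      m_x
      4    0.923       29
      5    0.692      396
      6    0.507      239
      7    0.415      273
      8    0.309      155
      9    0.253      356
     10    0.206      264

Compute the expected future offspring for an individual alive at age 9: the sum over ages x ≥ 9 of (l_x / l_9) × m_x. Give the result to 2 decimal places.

l_9 = 0.253. Conditional survival from age 9 to x is l_x / l_9.
  x=9: (0.253/0.253) × 356 = 356.0000
  x=10: (0.206/0.253) × 264 = 214.9565
Sum = 356.0000 + 214.9565 = 570.9565

570.96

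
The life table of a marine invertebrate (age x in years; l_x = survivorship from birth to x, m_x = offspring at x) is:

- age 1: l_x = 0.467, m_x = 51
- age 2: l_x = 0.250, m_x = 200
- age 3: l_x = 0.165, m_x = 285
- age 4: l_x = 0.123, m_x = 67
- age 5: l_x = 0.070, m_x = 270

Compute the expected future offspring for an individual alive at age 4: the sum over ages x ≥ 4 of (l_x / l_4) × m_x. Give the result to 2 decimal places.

220.66

l_4 = 0.123. Conditional survival from age 4 to x is l_x / l_4.
  x=4: (0.123/0.123) × 67 = 67.0000
  x=5: (0.070/0.123) × 270 = 153.6585
Sum = 67.0000 + 153.6585 = 220.6585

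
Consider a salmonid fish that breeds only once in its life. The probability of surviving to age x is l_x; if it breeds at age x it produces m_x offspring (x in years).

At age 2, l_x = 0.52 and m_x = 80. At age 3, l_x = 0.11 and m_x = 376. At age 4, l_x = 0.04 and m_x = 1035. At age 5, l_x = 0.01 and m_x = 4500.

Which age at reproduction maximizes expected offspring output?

5

Expected offspring if breeding at age x = l_x × m_x:
  age 2: 0.52 × 80 = 41.600
  age 3: 0.11 × 376 = 41.360
  age 4: 0.04 × 1035 = 41.400
  age 5: 0.01 × 4500 = 45.000
Maximum at age 5 (45.000).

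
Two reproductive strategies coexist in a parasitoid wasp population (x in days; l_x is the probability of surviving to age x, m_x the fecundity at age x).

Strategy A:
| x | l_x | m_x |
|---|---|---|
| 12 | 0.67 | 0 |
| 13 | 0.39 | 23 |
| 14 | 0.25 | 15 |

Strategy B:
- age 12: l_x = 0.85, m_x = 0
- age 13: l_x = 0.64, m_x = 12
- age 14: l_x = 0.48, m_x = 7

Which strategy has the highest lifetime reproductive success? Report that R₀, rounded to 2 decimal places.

Strategy A: R₀ = 0.67×0 + 0.39×23 + 0.25×15 = 12.7200
Strategy B: R₀ = 0.85×0 + 0.64×12 + 0.48×7 = 11.0400
Highest R₀: strategy A with 12.7200.

12.72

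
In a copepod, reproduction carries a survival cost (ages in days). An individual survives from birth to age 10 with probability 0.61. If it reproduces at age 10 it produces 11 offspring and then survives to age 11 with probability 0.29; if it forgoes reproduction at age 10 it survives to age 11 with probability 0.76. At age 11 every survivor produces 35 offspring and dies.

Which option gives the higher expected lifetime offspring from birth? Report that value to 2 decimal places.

breed at age 10: R₀ = 0.61 × (11 + 0.29 × 35) = 0.61 × 21.1500 = 12.9015
delay to age 11: R₀ = 0.61 × (0.76 × 35) = 0.61 × 26.6000 = 16.2260
Higher: delay to age 11 (16.2260).

16.23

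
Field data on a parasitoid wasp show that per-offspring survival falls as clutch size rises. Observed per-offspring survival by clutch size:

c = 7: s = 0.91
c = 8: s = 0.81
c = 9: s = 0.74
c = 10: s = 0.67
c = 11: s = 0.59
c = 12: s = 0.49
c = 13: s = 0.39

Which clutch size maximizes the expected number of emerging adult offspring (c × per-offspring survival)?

10

Expected emerging adult offspring = c × s(c):
  c=7: 7 × 0.91 = 6.370
  c=8: 8 × 0.81 = 6.480
  c=9: 9 × 0.74 = 6.660
  c=10: 10 × 0.67 = 6.700
  c=11: 11 × 0.59 = 6.490
  c=12: 12 × 0.49 = 5.880
  c=13: 13 × 0.39 = 5.070
Maximum at c = 10 (6.700 emerging adult offspring).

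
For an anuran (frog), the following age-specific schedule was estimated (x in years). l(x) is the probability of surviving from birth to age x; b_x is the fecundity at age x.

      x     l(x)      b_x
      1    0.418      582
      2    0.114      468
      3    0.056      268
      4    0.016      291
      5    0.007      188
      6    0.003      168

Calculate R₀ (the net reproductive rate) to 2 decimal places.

318.11

R₀ = Σ l(x) b_x:
  age 1: 0.418 × 582 = 243.2760
  age 2: 0.114 × 468 = 53.3520
  age 3: 0.056 × 268 = 15.0080
  age 4: 0.016 × 291 = 4.6560
  age 5: 0.007 × 188 = 1.3160
  age 6: 0.003 × 168 = 0.5040
R₀ = 243.2760 + 53.3520 + 15.0080 + 4.6560 + 1.3160 + 0.5040 = 318.1120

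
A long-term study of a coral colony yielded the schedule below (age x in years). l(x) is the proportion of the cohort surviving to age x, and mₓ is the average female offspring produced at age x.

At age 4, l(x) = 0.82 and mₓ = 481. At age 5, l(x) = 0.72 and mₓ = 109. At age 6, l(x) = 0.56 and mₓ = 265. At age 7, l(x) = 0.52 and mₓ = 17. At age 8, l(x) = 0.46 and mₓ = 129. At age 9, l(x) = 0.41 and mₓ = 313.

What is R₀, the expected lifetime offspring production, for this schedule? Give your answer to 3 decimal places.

R₀ = Σ l(x) mₓ:
  age 4: 0.82 × 481 = 394.4200
  age 5: 0.72 × 109 = 78.4800
  age 6: 0.56 × 265 = 148.4000
  age 7: 0.52 × 17 = 8.8400
  age 8: 0.46 × 129 = 59.3400
  age 9: 0.41 × 313 = 128.3300
R₀ = 394.4200 + 78.4800 + 148.4000 + 8.8400 + 59.3400 + 128.3300 = 817.8100

817.810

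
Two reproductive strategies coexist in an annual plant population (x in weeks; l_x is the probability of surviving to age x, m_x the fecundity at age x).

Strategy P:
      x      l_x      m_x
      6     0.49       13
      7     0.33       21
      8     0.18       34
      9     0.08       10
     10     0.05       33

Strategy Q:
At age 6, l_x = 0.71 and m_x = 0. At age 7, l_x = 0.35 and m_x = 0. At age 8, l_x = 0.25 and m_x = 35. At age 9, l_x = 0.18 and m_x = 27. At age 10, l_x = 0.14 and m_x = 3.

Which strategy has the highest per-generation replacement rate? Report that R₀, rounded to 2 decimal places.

21.87

Strategy P: R₀ = 0.49×13 + 0.33×21 + 0.18×34 + 0.08×10 + 0.05×33 = 21.8700
Strategy Q: R₀ = 0.71×0 + 0.35×0 + 0.25×35 + 0.18×27 + 0.14×3 = 14.0300
Highest R₀: strategy P with 21.8700.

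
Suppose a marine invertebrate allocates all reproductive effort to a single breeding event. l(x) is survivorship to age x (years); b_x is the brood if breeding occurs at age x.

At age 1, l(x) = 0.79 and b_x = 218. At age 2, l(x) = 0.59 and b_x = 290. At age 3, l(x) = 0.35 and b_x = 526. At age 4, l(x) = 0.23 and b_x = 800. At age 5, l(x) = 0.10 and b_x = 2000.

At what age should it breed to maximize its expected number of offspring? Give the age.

5

Expected offspring if breeding at age x = l(x) × b_x:
  age 1: 0.79 × 218 = 172.220
  age 2: 0.59 × 290 = 171.100
  age 3: 0.35 × 526 = 184.100
  age 4: 0.23 × 800 = 184.000
  age 5: 0.10 × 2000 = 200.000
Maximum at age 5 (200.000).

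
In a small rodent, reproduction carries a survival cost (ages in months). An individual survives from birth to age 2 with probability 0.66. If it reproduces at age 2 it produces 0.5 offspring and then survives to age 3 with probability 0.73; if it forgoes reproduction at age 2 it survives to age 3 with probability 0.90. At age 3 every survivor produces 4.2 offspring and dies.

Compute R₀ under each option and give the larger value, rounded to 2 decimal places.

breed at age 2: R₀ = 0.66 × (0.5 + 0.73 × 4.2) = 0.66 × 3.5660 = 2.3536
delay to age 3: R₀ = 0.66 × (0.90 × 4.2) = 0.66 × 3.7800 = 2.4948
Higher: delay to age 3 (2.4948).

2.49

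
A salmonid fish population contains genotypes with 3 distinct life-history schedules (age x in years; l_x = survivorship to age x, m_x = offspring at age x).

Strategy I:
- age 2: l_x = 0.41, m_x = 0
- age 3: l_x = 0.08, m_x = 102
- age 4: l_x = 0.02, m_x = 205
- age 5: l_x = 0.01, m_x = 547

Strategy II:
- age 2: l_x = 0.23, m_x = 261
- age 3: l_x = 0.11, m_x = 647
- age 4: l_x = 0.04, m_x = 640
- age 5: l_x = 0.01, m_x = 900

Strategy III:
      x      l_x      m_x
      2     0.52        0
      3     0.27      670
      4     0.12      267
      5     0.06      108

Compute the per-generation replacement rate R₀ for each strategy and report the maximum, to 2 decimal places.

219.42

Strategy I: R₀ = 0.41×0 + 0.08×102 + 0.02×205 + 0.01×547 = 17.7300
Strategy II: R₀ = 0.23×261 + 0.11×647 + 0.04×640 + 0.01×900 = 165.8000
Strategy III: R₀ = 0.52×0 + 0.27×670 + 0.12×267 + 0.06×108 = 219.4200
Highest R₀: strategy III with 219.4200.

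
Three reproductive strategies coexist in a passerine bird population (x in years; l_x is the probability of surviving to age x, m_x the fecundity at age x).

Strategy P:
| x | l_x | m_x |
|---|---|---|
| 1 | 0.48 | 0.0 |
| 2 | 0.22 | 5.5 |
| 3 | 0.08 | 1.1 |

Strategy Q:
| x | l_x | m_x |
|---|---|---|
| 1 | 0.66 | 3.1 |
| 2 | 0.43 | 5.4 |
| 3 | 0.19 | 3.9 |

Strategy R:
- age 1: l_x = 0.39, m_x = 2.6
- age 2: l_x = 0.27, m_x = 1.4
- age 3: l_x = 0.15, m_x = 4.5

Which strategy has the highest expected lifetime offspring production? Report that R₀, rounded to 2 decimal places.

Strategy P: R₀ = 0.48×0.0 + 0.22×5.5 + 0.08×1.1 = 1.2980
Strategy Q: R₀ = 0.66×3.1 + 0.43×5.4 + 0.19×3.9 = 5.1090
Strategy R: R₀ = 0.39×2.6 + 0.27×1.4 + 0.15×4.5 = 2.0670
Highest R₀: strategy Q with 5.1090.

5.11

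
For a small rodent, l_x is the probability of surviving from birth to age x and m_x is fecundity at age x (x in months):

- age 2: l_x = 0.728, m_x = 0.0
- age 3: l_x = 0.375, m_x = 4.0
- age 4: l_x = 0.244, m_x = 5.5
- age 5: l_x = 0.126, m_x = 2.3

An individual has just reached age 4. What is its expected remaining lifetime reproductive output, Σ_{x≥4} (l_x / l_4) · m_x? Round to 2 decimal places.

l_4 = 0.244. Conditional survival from age 4 to x is l_x / l_4.
  x=4: (0.244/0.244) × 5.5 = 5.5000
  x=5: (0.126/0.244) × 2.3 = 1.1877
Sum = 5.5000 + 1.1877 = 6.6877

6.69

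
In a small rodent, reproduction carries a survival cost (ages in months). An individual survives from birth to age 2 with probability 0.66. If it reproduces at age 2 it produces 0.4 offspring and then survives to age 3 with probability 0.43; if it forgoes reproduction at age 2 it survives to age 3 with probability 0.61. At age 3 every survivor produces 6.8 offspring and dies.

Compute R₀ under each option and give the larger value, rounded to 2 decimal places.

2.74

breed at age 2: R₀ = 0.66 × (0.4 + 0.43 × 6.8) = 0.66 × 3.3240 = 2.1938
delay to age 3: R₀ = 0.66 × (0.61 × 6.8) = 0.66 × 4.1480 = 2.7377
Higher: delay to age 3 (2.7377).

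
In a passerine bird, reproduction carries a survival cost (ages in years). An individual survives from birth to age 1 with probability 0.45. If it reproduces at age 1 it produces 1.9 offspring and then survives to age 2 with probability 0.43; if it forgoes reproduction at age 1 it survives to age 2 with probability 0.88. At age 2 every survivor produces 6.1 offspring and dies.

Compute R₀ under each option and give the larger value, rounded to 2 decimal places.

2.42

breed at age 1: R₀ = 0.45 × (1.9 + 0.43 × 6.1) = 0.45 × 4.5230 = 2.0353
delay to age 2: R₀ = 0.45 × (0.88 × 6.1) = 0.45 × 5.3680 = 2.4156
Higher: delay to age 2 (2.4156).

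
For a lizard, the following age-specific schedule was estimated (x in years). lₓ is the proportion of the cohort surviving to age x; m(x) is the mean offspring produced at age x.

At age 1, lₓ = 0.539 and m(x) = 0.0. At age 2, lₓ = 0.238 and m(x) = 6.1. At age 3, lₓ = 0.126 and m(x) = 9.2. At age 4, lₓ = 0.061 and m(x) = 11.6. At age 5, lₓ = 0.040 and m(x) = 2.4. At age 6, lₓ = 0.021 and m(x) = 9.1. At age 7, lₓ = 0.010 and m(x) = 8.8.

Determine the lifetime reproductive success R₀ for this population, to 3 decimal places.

R₀ = Σ lₓ m(x):
  age 1: 0.539 × 0.0 = 0.0000
  age 2: 0.238 × 6.1 = 1.4518
  age 3: 0.126 × 9.2 = 1.1592
  age 4: 0.061 × 11.6 = 0.7076
  age 5: 0.040 × 2.4 = 0.0960
  age 6: 0.021 × 9.1 = 0.1911
  age 7: 0.010 × 8.8 = 0.0880
R₀ = 0.0000 + 1.4518 + 1.1592 + 0.7076 + 0.0960 + 0.1911 + 0.0880 = 3.6937

3.694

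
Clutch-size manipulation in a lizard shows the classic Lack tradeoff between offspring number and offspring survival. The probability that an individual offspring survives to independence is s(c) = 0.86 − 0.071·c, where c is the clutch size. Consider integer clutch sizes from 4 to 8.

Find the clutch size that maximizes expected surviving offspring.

Expected surviving offspring = c × s(c):
  c=4: 4 × 0.576 = 2.304
  c=5: 5 × 0.505 = 2.525
  c=6: 6 × 0.434 = 2.604
  c=7: 7 × 0.363 = 2.541
  c=8: 8 × 0.292 = 2.336
Maximum at c = 6 (2.604 surviving offspring).

6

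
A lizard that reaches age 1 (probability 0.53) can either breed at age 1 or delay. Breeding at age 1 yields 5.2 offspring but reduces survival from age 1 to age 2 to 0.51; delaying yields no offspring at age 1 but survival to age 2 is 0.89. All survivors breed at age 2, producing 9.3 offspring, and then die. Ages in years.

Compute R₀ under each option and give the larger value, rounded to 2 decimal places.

breed at age 1: R₀ = 0.53 × (5.2 + 0.51 × 9.3) = 0.53 × 9.9430 = 5.2698
delay to age 2: R₀ = 0.53 × (0.89 × 9.3) = 0.53 × 8.2770 = 4.3868
Higher: breed at age 1 (5.2698).

5.27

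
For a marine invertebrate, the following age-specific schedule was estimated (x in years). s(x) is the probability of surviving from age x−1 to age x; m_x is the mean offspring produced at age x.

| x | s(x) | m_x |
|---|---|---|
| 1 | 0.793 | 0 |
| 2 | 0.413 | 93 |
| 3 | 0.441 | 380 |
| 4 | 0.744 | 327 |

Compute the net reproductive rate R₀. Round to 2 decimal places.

120.48

Survivorship from birth: l_x = s_1·s_2·…·s_x.
  l_1 = 0.79300
  l_2 = 0.32751
  l_3 = 0.14443
  l_4 = 0.10746
R₀ = Σ l_x m_x:
  age 1: 0.79300 × 0 = 0.0000
  age 2: 0.32751 × 93 = 30.4584
  age 3: 0.14443 × 380 = 54.8834
  age 4: 0.10746 × 327 = 35.1394
R₀ = 0.0000 + 30.4584 + 54.8834 + 35.1394 = 120.4813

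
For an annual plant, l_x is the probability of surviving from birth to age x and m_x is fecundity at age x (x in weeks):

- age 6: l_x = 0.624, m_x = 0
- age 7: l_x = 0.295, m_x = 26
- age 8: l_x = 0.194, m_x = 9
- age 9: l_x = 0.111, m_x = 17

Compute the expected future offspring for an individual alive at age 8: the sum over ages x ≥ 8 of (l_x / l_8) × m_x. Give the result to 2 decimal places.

l_8 = 0.194. Conditional survival from age 8 to x is l_x / l_8.
  x=8: (0.194/0.194) × 9 = 9.0000
  x=9: (0.111/0.194) × 17 = 9.7268
Sum = 9.0000 + 9.7268 = 18.7268

18.73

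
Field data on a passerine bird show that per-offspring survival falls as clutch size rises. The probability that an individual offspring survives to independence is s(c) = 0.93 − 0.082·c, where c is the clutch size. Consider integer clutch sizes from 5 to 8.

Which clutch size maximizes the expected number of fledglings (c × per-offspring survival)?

Expected fledglings = c × s(c):
  c=5: 5 × 0.520 = 2.600
  c=6: 6 × 0.438 = 2.628
  c=7: 7 × 0.356 = 2.492
  c=8: 8 × 0.274 = 2.192
Maximum at c = 6 (2.628 fledglings).

6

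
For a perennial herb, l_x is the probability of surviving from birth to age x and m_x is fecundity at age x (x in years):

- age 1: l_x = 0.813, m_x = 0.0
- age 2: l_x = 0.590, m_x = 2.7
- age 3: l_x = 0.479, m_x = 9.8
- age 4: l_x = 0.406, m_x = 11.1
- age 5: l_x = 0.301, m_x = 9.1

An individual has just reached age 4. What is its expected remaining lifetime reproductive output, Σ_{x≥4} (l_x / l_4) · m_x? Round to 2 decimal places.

l_4 = 0.406. Conditional survival from age 4 to x is l_x / l_4.
  x=4: (0.406/0.406) × 11.1 = 11.1000
  x=5: (0.301/0.406) × 9.1 = 6.7466
Sum = 11.1000 + 6.7466 = 17.8466

17.85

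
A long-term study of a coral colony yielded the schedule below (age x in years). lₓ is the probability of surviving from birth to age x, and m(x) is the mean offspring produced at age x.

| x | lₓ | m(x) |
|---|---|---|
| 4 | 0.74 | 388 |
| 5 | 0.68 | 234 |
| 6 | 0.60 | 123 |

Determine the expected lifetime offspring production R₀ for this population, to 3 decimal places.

R₀ = Σ lₓ m(x):
  age 4: 0.74 × 388 = 287.1200
  age 5: 0.68 × 234 = 159.1200
  age 6: 0.60 × 123 = 73.8000
R₀ = 287.1200 + 159.1200 + 73.8000 = 520.0400

520.040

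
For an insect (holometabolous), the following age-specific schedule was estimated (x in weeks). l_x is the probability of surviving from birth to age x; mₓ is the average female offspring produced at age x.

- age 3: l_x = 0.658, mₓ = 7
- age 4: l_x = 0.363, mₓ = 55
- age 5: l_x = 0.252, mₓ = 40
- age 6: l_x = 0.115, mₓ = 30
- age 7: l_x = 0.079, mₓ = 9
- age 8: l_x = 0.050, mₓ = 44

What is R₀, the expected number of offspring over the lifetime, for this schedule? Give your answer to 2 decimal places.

R₀ = Σ l_x mₓ:
  age 3: 0.658 × 7 = 4.6060
  age 4: 0.363 × 55 = 19.9650
  age 5: 0.252 × 40 = 10.0800
  age 6: 0.115 × 30 = 3.4500
  age 7: 0.079 × 9 = 0.7110
  age 8: 0.050 × 44 = 2.2000
R₀ = 4.6060 + 19.9650 + 10.0800 + 3.4500 + 0.7110 + 2.2000 = 41.0120

41.01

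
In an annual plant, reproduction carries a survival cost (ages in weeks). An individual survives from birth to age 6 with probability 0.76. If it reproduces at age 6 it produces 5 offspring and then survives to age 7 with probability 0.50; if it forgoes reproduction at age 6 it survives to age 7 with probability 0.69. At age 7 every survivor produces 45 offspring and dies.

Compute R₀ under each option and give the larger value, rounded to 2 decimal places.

breed at age 6: R₀ = 0.76 × (5 + 0.50 × 45) = 0.76 × 27.5000 = 20.9000
delay to age 7: R₀ = 0.76 × (0.69 × 45) = 0.76 × 31.0500 = 23.5980
Higher: delay to age 7 (23.5980).

23.60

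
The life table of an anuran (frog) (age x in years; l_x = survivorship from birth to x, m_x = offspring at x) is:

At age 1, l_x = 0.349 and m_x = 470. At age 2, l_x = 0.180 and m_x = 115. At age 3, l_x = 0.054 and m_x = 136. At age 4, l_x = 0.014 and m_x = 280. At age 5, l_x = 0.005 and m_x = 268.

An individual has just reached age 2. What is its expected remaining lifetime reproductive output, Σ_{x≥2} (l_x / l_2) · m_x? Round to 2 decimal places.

185.02

l_2 = 0.180. Conditional survival from age 2 to x is l_x / l_2.
  x=2: (0.180/0.180) × 115 = 115.0000
  x=3: (0.054/0.180) × 136 = 40.8000
  x=4: (0.014/0.180) × 280 = 21.7778
  x=5: (0.005/0.180) × 268 = 7.4444
Sum = 115.0000 + 40.8000 + 21.7778 + 7.4444 = 185.0222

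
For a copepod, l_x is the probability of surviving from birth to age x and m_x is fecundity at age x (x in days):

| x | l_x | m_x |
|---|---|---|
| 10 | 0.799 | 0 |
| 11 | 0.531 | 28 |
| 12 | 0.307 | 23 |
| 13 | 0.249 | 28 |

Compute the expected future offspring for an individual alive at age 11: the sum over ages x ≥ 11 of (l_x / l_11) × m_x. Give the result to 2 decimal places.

l_11 = 0.531. Conditional survival from age 11 to x is l_x / l_11.
  x=11: (0.531/0.531) × 28 = 28.0000
  x=12: (0.307/0.531) × 23 = 13.2976
  x=13: (0.249/0.531) × 28 = 13.1299
Sum = 28.0000 + 13.2976 + 13.1299 = 54.4275

54.43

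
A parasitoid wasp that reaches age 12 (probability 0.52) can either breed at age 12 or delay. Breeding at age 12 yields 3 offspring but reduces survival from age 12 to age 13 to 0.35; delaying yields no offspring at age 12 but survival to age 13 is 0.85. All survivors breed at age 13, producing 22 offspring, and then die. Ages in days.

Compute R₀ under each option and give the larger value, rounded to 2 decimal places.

breed at age 12: R₀ = 0.52 × (3 + 0.35 × 22) = 0.52 × 10.7000 = 5.5640
delay to age 13: R₀ = 0.52 × (0.85 × 22) = 0.52 × 18.7000 = 9.7240
Higher: delay to age 13 (9.7240).

9.72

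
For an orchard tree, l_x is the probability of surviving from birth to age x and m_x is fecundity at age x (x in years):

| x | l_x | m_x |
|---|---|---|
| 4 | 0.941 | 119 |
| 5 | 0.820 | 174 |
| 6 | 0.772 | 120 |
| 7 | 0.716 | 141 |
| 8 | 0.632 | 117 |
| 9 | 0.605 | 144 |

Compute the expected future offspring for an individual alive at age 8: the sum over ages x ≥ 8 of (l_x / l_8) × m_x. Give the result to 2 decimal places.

l_8 = 0.632. Conditional survival from age 8 to x is l_x / l_8.
  x=8: (0.632/0.632) × 117 = 117.0000
  x=9: (0.605/0.632) × 144 = 137.8481
Sum = 117.0000 + 137.8481 = 254.8481

254.85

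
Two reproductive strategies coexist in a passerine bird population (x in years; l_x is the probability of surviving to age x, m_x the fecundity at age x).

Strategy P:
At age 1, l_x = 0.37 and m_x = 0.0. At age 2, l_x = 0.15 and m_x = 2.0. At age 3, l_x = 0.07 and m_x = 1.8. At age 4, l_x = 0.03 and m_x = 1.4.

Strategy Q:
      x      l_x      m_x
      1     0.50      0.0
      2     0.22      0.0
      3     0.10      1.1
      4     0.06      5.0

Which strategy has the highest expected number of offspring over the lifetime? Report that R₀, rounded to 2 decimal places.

Strategy P: R₀ = 0.37×0.0 + 0.15×2.0 + 0.07×1.8 + 0.03×1.4 = 0.4680
Strategy Q: R₀ = 0.50×0.0 + 0.22×0.0 + 0.10×1.1 + 0.06×5.0 = 0.4100
Highest R₀: strategy P with 0.4680.

0.47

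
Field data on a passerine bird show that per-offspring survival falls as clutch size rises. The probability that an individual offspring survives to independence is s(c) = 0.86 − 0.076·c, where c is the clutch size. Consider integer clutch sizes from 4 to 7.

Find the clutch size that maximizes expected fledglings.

6

Expected fledglings = c × s(c):
  c=4: 4 × 0.556 = 2.224
  c=5: 5 × 0.480 = 2.400
  c=6: 6 × 0.404 = 2.424
  c=7: 7 × 0.328 = 2.296
Maximum at c = 6 (2.424 fledglings).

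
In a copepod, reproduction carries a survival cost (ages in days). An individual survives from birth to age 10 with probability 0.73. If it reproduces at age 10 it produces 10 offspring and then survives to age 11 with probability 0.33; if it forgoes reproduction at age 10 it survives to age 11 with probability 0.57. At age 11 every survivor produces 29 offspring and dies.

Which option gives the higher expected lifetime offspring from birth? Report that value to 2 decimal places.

14.29

breed at age 10: R₀ = 0.73 × (10 + 0.33 × 29) = 0.73 × 19.5700 = 14.2861
delay to age 11: R₀ = 0.73 × (0.57 × 29) = 0.73 × 16.5300 = 12.0669
Higher: breed at age 10 (14.2861).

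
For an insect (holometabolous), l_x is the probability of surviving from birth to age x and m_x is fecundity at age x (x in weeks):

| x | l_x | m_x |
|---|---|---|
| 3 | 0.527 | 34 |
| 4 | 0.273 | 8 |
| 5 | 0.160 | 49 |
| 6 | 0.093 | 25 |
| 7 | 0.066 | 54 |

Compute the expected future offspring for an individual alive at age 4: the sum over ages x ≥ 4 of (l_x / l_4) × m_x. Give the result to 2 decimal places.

l_4 = 0.273. Conditional survival from age 4 to x is l_x / l_4.
  x=4: (0.273/0.273) × 8 = 8.0000
  x=5: (0.160/0.273) × 49 = 28.7179
  x=6: (0.093/0.273) × 25 = 8.5165
  x=7: (0.066/0.273) × 54 = 13.0549
Sum = 8.0000 + 28.7179 + 8.5165 + 13.0549 = 58.2894

58.29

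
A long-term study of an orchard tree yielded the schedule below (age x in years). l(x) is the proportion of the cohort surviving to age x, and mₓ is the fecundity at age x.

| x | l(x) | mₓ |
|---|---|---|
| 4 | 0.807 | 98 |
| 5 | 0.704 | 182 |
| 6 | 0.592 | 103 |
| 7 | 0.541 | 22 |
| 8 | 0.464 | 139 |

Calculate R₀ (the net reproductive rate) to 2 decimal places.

344.59

R₀ = Σ l(x) mₓ:
  age 4: 0.807 × 98 = 79.0860
  age 5: 0.704 × 182 = 128.1280
  age 6: 0.592 × 103 = 60.9760
  age 7: 0.541 × 22 = 11.9020
  age 8: 0.464 × 139 = 64.4960
R₀ = 79.0860 + 128.1280 + 60.9760 + 11.9020 + 64.4960 = 344.5880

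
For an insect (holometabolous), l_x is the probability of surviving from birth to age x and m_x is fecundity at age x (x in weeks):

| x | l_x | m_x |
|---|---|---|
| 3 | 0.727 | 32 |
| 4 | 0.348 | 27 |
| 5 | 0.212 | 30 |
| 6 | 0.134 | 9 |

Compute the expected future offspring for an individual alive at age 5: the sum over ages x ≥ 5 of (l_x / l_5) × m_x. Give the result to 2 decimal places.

35.69

l_5 = 0.212. Conditional survival from age 5 to x is l_x / l_5.
  x=5: (0.212/0.212) × 30 = 30.0000
  x=6: (0.134/0.212) × 9 = 5.6887
Sum = 30.0000 + 5.6887 = 35.6887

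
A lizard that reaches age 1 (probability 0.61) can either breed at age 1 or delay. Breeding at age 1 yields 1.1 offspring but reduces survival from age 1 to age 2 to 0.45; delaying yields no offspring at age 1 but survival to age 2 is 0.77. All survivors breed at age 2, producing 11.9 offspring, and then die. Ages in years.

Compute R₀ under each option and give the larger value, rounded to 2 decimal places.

breed at age 1: R₀ = 0.61 × (1.1 + 0.45 × 11.9) = 0.61 × 6.4550 = 3.9375
delay to age 2: R₀ = 0.61 × (0.77 × 11.9) = 0.61 × 9.1630 = 5.5894
Higher: delay to age 2 (5.5894).

5.59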